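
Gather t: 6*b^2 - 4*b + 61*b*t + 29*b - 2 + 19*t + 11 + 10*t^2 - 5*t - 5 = 6*b^2 + 25*b + 10*t^2 + t*(61*b + 14) + 4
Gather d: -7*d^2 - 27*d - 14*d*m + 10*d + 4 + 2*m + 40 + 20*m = -7*d^2 + d*(-14*m - 17) + 22*m + 44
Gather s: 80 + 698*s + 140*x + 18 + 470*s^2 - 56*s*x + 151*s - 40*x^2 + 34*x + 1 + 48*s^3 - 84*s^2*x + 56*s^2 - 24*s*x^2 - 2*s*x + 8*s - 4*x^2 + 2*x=48*s^3 + s^2*(526 - 84*x) + s*(-24*x^2 - 58*x + 857) - 44*x^2 + 176*x + 99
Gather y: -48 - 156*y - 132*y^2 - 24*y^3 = -24*y^3 - 132*y^2 - 156*y - 48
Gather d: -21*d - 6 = -21*d - 6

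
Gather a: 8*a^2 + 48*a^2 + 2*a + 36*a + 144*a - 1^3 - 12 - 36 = 56*a^2 + 182*a - 49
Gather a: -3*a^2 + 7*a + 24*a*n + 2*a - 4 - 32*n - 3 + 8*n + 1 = -3*a^2 + a*(24*n + 9) - 24*n - 6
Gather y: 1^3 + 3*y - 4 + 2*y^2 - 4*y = 2*y^2 - y - 3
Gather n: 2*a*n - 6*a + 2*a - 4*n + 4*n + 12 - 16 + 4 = 2*a*n - 4*a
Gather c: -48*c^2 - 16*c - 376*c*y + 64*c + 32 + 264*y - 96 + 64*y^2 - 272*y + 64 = -48*c^2 + c*(48 - 376*y) + 64*y^2 - 8*y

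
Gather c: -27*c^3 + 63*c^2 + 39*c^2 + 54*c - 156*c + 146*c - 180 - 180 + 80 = -27*c^3 + 102*c^2 + 44*c - 280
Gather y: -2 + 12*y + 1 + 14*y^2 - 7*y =14*y^2 + 5*y - 1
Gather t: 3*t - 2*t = t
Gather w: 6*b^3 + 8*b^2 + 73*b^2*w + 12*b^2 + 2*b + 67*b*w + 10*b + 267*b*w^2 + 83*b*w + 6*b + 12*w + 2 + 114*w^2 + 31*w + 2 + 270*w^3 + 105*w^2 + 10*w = 6*b^3 + 20*b^2 + 18*b + 270*w^3 + w^2*(267*b + 219) + w*(73*b^2 + 150*b + 53) + 4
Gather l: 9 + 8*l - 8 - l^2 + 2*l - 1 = -l^2 + 10*l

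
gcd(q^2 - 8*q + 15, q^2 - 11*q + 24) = q - 3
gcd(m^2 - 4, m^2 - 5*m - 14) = m + 2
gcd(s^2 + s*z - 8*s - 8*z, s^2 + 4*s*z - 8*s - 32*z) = s - 8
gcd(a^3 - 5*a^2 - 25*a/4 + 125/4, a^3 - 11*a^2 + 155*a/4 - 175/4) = a^2 - 15*a/2 + 25/2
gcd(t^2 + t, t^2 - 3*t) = t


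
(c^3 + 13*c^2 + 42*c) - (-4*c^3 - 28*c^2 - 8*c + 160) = 5*c^3 + 41*c^2 + 50*c - 160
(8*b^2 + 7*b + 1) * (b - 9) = 8*b^3 - 65*b^2 - 62*b - 9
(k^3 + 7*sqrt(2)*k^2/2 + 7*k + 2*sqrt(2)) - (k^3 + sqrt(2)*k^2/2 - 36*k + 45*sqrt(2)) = 3*sqrt(2)*k^2 + 43*k - 43*sqrt(2)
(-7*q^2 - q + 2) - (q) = -7*q^2 - 2*q + 2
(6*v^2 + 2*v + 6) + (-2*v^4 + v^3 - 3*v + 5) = -2*v^4 + v^3 + 6*v^2 - v + 11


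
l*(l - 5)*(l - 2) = l^3 - 7*l^2 + 10*l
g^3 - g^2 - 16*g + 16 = (g - 4)*(g - 1)*(g + 4)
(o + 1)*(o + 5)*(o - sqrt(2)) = o^3 - sqrt(2)*o^2 + 6*o^2 - 6*sqrt(2)*o + 5*o - 5*sqrt(2)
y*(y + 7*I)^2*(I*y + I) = I*y^4 - 14*y^3 + I*y^3 - 14*y^2 - 49*I*y^2 - 49*I*y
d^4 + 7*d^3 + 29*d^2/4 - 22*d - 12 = (d - 3/2)*(d + 1/2)*(d + 4)^2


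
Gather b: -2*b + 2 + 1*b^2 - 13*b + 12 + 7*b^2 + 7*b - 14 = 8*b^2 - 8*b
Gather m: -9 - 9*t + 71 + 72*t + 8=63*t + 70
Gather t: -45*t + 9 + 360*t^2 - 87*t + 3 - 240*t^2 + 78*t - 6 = 120*t^2 - 54*t + 6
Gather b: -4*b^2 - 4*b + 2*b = -4*b^2 - 2*b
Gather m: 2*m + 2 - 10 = 2*m - 8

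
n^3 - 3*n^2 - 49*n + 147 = (n - 7)*(n - 3)*(n + 7)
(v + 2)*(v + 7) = v^2 + 9*v + 14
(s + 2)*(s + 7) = s^2 + 9*s + 14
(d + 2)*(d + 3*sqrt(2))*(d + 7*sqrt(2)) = d^3 + 2*d^2 + 10*sqrt(2)*d^2 + 20*sqrt(2)*d + 42*d + 84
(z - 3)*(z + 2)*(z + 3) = z^3 + 2*z^2 - 9*z - 18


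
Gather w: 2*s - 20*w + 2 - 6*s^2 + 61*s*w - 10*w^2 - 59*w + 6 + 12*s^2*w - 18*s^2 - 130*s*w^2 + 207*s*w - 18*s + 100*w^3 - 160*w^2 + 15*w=-24*s^2 - 16*s + 100*w^3 + w^2*(-130*s - 170) + w*(12*s^2 + 268*s - 64) + 8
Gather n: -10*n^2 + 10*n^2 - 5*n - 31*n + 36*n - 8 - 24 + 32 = 0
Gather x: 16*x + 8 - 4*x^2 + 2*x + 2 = -4*x^2 + 18*x + 10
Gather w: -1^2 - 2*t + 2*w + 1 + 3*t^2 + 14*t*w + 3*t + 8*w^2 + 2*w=3*t^2 + t + 8*w^2 + w*(14*t + 4)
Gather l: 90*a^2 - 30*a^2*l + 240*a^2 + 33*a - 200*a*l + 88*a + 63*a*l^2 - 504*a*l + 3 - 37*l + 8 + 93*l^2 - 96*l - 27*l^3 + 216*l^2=330*a^2 + 121*a - 27*l^3 + l^2*(63*a + 309) + l*(-30*a^2 - 704*a - 133) + 11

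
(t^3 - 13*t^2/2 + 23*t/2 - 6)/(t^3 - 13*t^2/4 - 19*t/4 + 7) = 2*(2*t - 3)/(4*t + 7)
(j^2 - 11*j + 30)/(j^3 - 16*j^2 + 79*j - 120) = (j - 6)/(j^2 - 11*j + 24)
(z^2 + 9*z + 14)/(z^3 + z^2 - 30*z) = (z^2 + 9*z + 14)/(z*(z^2 + z - 30))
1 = 1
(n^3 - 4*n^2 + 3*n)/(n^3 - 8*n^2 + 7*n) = (n - 3)/(n - 7)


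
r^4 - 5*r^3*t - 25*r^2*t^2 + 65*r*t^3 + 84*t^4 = (r - 7*t)*(r - 3*t)*(r + t)*(r + 4*t)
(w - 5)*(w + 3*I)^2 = w^3 - 5*w^2 + 6*I*w^2 - 9*w - 30*I*w + 45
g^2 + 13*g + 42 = (g + 6)*(g + 7)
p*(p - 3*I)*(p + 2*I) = p^3 - I*p^2 + 6*p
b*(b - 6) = b^2 - 6*b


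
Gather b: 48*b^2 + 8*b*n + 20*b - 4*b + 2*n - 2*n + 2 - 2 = 48*b^2 + b*(8*n + 16)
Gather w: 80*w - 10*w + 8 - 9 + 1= 70*w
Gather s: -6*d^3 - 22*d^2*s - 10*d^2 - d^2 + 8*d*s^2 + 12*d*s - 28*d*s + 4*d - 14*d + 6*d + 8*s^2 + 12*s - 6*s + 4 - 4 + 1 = -6*d^3 - 11*d^2 - 4*d + s^2*(8*d + 8) + s*(-22*d^2 - 16*d + 6) + 1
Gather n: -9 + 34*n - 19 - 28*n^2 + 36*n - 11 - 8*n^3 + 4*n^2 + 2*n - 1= -8*n^3 - 24*n^2 + 72*n - 40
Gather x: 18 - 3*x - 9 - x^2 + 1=-x^2 - 3*x + 10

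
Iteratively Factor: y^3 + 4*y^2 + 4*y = (y + 2)*(y^2 + 2*y) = (y + 2)^2*(y)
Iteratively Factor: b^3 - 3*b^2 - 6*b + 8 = (b - 1)*(b^2 - 2*b - 8) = (b - 4)*(b - 1)*(b + 2)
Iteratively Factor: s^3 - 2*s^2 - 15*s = (s - 5)*(s^2 + 3*s) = s*(s - 5)*(s + 3)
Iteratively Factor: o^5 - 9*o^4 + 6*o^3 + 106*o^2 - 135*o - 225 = (o + 1)*(o^4 - 10*o^3 + 16*o^2 + 90*o - 225) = (o - 5)*(o + 1)*(o^3 - 5*o^2 - 9*o + 45) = (o - 5)*(o - 3)*(o + 1)*(o^2 - 2*o - 15) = (o - 5)^2*(o - 3)*(o + 1)*(o + 3)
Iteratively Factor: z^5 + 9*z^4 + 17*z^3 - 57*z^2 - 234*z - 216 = (z + 2)*(z^4 + 7*z^3 + 3*z^2 - 63*z - 108) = (z - 3)*(z + 2)*(z^3 + 10*z^2 + 33*z + 36) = (z - 3)*(z + 2)*(z + 4)*(z^2 + 6*z + 9) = (z - 3)*(z + 2)*(z + 3)*(z + 4)*(z + 3)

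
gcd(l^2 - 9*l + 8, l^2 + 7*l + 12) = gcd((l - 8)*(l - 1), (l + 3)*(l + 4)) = 1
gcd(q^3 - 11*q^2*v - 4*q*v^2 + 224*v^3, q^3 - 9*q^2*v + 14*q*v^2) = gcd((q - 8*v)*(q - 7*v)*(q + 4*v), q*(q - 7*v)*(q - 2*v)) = q - 7*v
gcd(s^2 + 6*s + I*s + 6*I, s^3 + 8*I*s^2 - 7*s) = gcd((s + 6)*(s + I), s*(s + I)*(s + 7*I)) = s + I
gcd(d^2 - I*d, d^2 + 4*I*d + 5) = d - I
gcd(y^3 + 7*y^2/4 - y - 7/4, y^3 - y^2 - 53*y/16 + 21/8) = y + 7/4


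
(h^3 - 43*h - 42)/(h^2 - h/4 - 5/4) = 4*(h^2 - h - 42)/(4*h - 5)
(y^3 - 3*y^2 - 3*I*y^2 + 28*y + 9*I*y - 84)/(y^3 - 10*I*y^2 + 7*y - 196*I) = (y - 3)/(y - 7*I)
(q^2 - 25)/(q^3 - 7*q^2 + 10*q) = (q + 5)/(q*(q - 2))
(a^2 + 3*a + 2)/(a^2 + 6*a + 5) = (a + 2)/(a + 5)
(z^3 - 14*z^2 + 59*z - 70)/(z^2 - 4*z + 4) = (z^2 - 12*z + 35)/(z - 2)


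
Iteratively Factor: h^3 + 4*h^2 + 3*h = (h)*(h^2 + 4*h + 3) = h*(h + 1)*(h + 3)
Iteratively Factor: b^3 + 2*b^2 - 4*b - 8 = (b + 2)*(b^2 - 4) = (b - 2)*(b + 2)*(b + 2)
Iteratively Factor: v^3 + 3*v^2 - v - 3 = (v - 1)*(v^2 + 4*v + 3) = (v - 1)*(v + 3)*(v + 1)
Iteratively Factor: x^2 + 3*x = (x + 3)*(x)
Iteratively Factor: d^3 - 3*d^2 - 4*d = (d + 1)*(d^2 - 4*d) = d*(d + 1)*(d - 4)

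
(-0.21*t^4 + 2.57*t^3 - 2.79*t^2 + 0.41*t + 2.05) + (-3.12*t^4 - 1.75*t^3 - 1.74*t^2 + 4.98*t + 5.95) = -3.33*t^4 + 0.82*t^3 - 4.53*t^2 + 5.39*t + 8.0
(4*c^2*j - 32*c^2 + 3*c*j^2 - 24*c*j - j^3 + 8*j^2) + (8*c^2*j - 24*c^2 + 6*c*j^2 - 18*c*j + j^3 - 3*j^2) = 12*c^2*j - 56*c^2 + 9*c*j^2 - 42*c*j + 5*j^2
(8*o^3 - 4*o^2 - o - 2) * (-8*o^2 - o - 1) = -64*o^5 + 24*o^4 + 4*o^3 + 21*o^2 + 3*o + 2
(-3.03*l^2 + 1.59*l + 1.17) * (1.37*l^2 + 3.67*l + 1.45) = -4.1511*l^4 - 8.9418*l^3 + 3.0447*l^2 + 6.5994*l + 1.6965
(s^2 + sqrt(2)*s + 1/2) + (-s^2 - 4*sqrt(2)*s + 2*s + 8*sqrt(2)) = -3*sqrt(2)*s + 2*s + 1/2 + 8*sqrt(2)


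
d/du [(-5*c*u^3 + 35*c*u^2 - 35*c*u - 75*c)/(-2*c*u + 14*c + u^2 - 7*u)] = 5*c*(-(2*c - 2*u + 7)*(u^3 - 7*u^2 + 7*u + 15) + (3*u^2 - 14*u + 7)*(2*c*u - 14*c - u^2 + 7*u))/(2*c*u - 14*c - u^2 + 7*u)^2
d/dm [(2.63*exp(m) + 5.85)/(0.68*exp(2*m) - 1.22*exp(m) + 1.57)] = (-1.7884*exp(2*m) - 7.956*exp(m) + 11.2661)*exp(m)/(0.4624*exp(4*m) - 1.6592*exp(3*m) + 3.6236*exp(2*m) - 3.8308*exp(m) + 2.4649)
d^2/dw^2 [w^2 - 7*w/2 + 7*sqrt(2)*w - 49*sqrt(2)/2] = 2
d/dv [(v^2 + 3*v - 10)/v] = 1 + 10/v^2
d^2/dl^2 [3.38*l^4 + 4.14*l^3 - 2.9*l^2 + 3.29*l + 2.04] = 40.56*l^2 + 24.84*l - 5.8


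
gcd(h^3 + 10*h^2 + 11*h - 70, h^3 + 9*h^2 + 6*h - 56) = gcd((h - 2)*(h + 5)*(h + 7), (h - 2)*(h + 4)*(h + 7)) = h^2 + 5*h - 14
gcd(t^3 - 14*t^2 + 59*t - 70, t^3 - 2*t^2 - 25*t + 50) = t^2 - 7*t + 10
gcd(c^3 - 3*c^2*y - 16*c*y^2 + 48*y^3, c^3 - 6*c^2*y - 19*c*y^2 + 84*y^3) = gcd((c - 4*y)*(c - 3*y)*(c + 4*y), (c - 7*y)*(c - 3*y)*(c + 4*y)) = -c^2 - c*y + 12*y^2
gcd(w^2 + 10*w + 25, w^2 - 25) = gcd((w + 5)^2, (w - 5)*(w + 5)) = w + 5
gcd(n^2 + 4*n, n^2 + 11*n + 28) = n + 4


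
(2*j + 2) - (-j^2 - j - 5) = j^2 + 3*j + 7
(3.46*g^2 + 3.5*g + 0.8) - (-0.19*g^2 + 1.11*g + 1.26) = 3.65*g^2 + 2.39*g - 0.46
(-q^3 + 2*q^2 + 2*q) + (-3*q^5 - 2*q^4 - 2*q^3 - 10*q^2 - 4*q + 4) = -3*q^5 - 2*q^4 - 3*q^3 - 8*q^2 - 2*q + 4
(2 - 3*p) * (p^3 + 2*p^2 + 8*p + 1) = -3*p^4 - 4*p^3 - 20*p^2 + 13*p + 2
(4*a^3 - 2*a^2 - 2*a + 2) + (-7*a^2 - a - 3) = 4*a^3 - 9*a^2 - 3*a - 1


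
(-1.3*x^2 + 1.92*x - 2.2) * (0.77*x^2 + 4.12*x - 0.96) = -1.001*x^4 - 3.8776*x^3 + 7.4644*x^2 - 10.9072*x + 2.112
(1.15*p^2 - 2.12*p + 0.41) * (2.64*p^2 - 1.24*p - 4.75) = 3.036*p^4 - 7.0228*p^3 - 1.7513*p^2 + 9.5616*p - 1.9475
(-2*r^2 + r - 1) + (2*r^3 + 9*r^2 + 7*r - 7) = 2*r^3 + 7*r^2 + 8*r - 8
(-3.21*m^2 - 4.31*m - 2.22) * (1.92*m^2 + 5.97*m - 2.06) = -6.1632*m^4 - 27.4389*m^3 - 23.3805*m^2 - 4.3748*m + 4.5732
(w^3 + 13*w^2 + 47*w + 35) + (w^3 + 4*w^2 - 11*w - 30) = 2*w^3 + 17*w^2 + 36*w + 5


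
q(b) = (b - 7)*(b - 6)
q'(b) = 2*b - 13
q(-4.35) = 117.47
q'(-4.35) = -21.70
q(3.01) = 11.93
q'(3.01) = -6.98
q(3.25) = 10.31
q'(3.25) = -6.50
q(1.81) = 21.75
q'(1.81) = -9.38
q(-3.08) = 91.53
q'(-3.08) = -19.16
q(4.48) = 3.83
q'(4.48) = -4.04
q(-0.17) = 44.24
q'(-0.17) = -13.34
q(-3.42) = 98.16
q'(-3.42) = -19.84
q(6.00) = 0.00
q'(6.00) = -1.00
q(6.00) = 0.00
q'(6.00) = -1.00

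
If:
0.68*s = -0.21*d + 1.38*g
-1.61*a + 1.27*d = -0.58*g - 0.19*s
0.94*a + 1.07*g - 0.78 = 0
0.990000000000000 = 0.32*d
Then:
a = 1.81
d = 3.09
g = -0.86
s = -2.70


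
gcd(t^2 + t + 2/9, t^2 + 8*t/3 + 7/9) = t + 1/3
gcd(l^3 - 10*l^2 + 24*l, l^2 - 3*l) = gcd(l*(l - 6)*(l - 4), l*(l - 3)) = l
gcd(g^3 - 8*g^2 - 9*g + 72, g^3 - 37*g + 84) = g - 3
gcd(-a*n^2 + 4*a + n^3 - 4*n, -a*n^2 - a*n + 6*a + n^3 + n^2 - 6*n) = a*n - 2*a - n^2 + 2*n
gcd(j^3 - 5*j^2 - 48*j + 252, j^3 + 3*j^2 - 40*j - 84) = j^2 + j - 42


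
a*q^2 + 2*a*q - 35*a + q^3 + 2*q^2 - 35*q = (a + q)*(q - 5)*(q + 7)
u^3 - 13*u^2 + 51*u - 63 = (u - 7)*(u - 3)^2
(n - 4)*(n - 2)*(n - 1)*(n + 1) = n^4 - 6*n^3 + 7*n^2 + 6*n - 8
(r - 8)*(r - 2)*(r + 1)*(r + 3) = r^4 - 6*r^3 - 21*r^2 + 34*r + 48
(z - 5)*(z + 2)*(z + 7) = z^3 + 4*z^2 - 31*z - 70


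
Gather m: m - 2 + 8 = m + 6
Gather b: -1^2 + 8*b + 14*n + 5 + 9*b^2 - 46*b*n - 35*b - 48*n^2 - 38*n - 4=9*b^2 + b*(-46*n - 27) - 48*n^2 - 24*n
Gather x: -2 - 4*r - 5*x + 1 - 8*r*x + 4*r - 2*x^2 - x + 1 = -2*x^2 + x*(-8*r - 6)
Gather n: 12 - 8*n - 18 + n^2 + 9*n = n^2 + n - 6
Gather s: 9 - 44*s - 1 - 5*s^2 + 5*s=-5*s^2 - 39*s + 8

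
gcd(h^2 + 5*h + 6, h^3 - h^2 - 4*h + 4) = h + 2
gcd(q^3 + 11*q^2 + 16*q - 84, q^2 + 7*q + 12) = 1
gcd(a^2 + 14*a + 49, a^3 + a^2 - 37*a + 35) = a + 7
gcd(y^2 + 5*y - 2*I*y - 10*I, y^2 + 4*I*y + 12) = y - 2*I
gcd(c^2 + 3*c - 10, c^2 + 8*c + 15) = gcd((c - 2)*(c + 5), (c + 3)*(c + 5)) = c + 5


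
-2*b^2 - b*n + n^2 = (-2*b + n)*(b + n)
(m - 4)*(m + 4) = m^2 - 16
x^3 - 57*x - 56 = (x - 8)*(x + 1)*(x + 7)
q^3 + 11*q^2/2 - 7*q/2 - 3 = (q - 1)*(q + 1/2)*(q + 6)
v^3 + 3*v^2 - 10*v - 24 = (v - 3)*(v + 2)*(v + 4)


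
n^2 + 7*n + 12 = (n + 3)*(n + 4)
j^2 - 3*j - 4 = (j - 4)*(j + 1)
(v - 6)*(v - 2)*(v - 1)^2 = v^4 - 10*v^3 + 29*v^2 - 32*v + 12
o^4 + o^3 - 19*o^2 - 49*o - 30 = (o - 5)*(o + 1)*(o + 2)*(o + 3)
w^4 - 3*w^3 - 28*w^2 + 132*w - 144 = (w - 4)*(w - 3)*(w - 2)*(w + 6)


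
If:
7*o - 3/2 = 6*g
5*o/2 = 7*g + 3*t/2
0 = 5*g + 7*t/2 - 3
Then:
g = -21/76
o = -3/133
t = 333/266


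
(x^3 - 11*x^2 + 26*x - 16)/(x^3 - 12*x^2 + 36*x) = (x^3 - 11*x^2 + 26*x - 16)/(x*(x^2 - 12*x + 36))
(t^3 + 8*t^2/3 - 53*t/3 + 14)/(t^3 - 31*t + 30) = (t - 7/3)/(t - 5)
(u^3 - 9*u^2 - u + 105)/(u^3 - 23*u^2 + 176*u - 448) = (u^2 - 2*u - 15)/(u^2 - 16*u + 64)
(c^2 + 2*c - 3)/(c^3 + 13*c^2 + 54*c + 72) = (c - 1)/(c^2 + 10*c + 24)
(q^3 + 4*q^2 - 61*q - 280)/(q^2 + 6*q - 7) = (q^2 - 3*q - 40)/(q - 1)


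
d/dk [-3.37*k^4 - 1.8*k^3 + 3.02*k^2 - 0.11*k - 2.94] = -13.48*k^3 - 5.4*k^2 + 6.04*k - 0.11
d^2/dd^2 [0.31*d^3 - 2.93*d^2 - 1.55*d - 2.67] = 1.86*d - 5.86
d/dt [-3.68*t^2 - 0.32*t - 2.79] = -7.36*t - 0.32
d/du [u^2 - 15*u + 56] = 2*u - 15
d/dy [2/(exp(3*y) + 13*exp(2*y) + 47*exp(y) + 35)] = (-6*exp(2*y) - 52*exp(y) - 94)*exp(y)/(exp(3*y) + 13*exp(2*y) + 47*exp(y) + 35)^2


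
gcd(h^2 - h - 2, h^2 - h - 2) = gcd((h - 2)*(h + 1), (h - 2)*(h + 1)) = h^2 - h - 2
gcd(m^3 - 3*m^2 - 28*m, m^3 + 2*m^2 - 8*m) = m^2 + 4*m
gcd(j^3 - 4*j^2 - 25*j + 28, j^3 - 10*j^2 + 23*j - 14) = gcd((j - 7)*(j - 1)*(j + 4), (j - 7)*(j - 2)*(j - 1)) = j^2 - 8*j + 7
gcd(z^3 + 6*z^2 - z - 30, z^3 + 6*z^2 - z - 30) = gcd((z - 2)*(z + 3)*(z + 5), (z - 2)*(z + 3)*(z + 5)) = z^3 + 6*z^2 - z - 30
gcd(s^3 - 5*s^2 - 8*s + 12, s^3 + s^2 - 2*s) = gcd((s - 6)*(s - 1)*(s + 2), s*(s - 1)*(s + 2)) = s^2 + s - 2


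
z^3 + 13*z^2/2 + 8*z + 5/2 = (z + 1/2)*(z + 1)*(z + 5)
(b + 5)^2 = b^2 + 10*b + 25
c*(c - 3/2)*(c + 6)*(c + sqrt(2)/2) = c^4 + sqrt(2)*c^3/2 + 9*c^3/2 - 9*c^2 + 9*sqrt(2)*c^2/4 - 9*sqrt(2)*c/2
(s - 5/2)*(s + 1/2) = s^2 - 2*s - 5/4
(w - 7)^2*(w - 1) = w^3 - 15*w^2 + 63*w - 49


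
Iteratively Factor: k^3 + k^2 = (k)*(k^2 + k) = k^2*(k + 1)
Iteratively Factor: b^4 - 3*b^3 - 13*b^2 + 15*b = (b - 5)*(b^3 + 2*b^2 - 3*b) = (b - 5)*(b - 1)*(b^2 + 3*b) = b*(b - 5)*(b - 1)*(b + 3)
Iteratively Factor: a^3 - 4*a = (a)*(a^2 - 4) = a*(a - 2)*(a + 2)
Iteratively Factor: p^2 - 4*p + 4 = (p - 2)*(p - 2)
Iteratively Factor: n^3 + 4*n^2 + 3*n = (n + 1)*(n^2 + 3*n) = (n + 1)*(n + 3)*(n)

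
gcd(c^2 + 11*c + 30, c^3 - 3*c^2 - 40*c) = c + 5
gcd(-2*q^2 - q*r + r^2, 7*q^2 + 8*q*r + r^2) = q + r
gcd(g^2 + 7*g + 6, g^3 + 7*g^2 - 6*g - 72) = g + 6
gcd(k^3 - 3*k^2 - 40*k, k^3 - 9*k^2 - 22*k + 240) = k^2 - 3*k - 40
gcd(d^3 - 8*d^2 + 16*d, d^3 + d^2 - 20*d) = d^2 - 4*d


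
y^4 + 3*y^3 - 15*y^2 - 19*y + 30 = (y - 3)*(y - 1)*(y + 2)*(y + 5)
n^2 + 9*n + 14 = (n + 2)*(n + 7)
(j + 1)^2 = j^2 + 2*j + 1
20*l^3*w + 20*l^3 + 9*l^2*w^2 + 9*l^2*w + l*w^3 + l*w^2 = (4*l + w)*(5*l + w)*(l*w + l)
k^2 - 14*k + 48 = (k - 8)*(k - 6)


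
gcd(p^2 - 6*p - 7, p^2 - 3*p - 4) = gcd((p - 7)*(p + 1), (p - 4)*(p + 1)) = p + 1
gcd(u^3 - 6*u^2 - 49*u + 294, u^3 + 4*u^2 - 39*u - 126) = u^2 + u - 42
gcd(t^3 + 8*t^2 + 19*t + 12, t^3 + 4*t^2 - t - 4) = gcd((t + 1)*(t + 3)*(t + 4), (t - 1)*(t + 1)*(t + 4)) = t^2 + 5*t + 4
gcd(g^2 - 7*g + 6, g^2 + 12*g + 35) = 1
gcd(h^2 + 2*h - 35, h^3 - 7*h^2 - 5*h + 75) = h - 5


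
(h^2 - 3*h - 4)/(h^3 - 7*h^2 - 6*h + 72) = (h + 1)/(h^2 - 3*h - 18)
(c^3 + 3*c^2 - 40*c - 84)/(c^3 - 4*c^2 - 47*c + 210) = (c + 2)/(c - 5)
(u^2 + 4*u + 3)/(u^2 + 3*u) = (u + 1)/u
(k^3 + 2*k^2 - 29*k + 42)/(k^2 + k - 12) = (k^2 + 5*k - 14)/(k + 4)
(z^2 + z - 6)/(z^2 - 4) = (z + 3)/(z + 2)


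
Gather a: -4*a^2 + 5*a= -4*a^2 + 5*a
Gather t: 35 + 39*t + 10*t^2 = 10*t^2 + 39*t + 35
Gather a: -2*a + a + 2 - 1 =1 - a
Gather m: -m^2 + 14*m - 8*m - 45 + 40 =-m^2 + 6*m - 5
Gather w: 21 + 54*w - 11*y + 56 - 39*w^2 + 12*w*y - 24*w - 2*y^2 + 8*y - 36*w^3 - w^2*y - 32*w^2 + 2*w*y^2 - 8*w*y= -36*w^3 + w^2*(-y - 71) + w*(2*y^2 + 4*y + 30) - 2*y^2 - 3*y + 77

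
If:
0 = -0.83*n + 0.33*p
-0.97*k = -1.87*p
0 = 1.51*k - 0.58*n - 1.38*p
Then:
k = 0.00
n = 0.00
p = 0.00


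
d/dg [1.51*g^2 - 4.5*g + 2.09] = 3.02*g - 4.5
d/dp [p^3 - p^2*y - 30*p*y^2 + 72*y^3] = 3*p^2 - 2*p*y - 30*y^2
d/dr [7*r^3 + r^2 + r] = 21*r^2 + 2*r + 1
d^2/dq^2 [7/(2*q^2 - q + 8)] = 14*(-4*q^2 + 2*q + (4*q - 1)^2 - 16)/(2*q^2 - q + 8)^3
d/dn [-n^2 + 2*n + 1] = 2 - 2*n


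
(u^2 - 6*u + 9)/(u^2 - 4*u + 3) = (u - 3)/(u - 1)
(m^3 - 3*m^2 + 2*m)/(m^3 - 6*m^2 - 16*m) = (-m^2 + 3*m - 2)/(-m^2 + 6*m + 16)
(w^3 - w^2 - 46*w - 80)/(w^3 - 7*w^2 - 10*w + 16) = (w + 5)/(w - 1)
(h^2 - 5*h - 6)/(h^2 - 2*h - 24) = (h + 1)/(h + 4)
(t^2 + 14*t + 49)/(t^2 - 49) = (t + 7)/(t - 7)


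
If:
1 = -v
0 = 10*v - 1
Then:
No Solution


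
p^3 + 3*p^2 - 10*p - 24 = (p - 3)*(p + 2)*(p + 4)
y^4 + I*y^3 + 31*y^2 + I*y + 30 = (y - 5*I)*(y - I)*(y + I)*(y + 6*I)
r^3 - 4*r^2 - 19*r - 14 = (r - 7)*(r + 1)*(r + 2)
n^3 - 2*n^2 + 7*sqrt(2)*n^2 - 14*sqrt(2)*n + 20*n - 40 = (n - 2)*(n + 2*sqrt(2))*(n + 5*sqrt(2))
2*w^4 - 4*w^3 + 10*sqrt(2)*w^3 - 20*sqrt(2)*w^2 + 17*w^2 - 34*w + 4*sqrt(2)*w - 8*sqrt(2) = (w - 2)*(w + 4*sqrt(2))*(sqrt(2)*w + 1)^2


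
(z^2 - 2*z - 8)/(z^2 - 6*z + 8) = (z + 2)/(z - 2)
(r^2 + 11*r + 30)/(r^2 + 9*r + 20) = (r + 6)/(r + 4)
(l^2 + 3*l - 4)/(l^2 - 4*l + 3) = (l + 4)/(l - 3)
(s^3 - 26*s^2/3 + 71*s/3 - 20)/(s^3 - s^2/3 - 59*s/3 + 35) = (3*s^2 - 17*s + 20)/(3*s^2 + 8*s - 35)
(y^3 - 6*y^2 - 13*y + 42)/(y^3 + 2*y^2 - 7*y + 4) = (y^3 - 6*y^2 - 13*y + 42)/(y^3 + 2*y^2 - 7*y + 4)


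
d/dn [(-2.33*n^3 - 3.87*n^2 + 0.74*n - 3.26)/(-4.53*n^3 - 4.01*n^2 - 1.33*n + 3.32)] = (3.5527136788005e-15*n^5 - 8.1878*n^4 + 12.9022*n^3 - 59.3957*n^2 - 51.842*n - 1.879)/(20.5209*n^6 + 36.3306*n^5 + 28.1299*n^4 - 19.4126*n^3 - 24.8575*n^2 - 8.8312*n + 11.0224)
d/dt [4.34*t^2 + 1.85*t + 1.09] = 8.68*t + 1.85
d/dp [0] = 0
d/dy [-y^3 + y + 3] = 1 - 3*y^2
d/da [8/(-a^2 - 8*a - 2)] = 16*(a + 4)/(a^2 + 8*a + 2)^2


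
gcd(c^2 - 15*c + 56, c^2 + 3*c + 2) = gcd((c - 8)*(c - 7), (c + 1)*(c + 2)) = 1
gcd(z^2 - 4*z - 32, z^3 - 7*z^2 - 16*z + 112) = z + 4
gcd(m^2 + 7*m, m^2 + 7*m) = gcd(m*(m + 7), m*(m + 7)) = m^2 + 7*m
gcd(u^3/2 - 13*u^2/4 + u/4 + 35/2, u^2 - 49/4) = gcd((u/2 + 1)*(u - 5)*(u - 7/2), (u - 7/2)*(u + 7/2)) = u - 7/2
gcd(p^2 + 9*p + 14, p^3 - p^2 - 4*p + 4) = p + 2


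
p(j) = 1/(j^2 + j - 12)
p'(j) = (-2*j - 1)/(j^2 + j - 12)^2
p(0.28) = -0.09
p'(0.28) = -0.01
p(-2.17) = -0.11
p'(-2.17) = 0.04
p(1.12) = -0.10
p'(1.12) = -0.03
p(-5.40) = 0.09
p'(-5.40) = 0.07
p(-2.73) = -0.14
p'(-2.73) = 0.08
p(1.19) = -0.11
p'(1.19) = -0.04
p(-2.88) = -0.15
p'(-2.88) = 0.11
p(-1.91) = -0.10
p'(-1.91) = 0.03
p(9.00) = 0.01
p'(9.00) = 0.00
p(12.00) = 0.01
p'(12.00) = 0.00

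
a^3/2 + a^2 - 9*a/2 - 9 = (a/2 + 1)*(a - 3)*(a + 3)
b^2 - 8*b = b*(b - 8)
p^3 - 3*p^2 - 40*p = p*(p - 8)*(p + 5)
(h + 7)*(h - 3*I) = h^2 + 7*h - 3*I*h - 21*I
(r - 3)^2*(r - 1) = r^3 - 7*r^2 + 15*r - 9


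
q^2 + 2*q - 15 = (q - 3)*(q + 5)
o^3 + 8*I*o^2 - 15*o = o*(o + 3*I)*(o + 5*I)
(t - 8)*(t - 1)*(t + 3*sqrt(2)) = t^3 - 9*t^2 + 3*sqrt(2)*t^2 - 27*sqrt(2)*t + 8*t + 24*sqrt(2)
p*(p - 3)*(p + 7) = p^3 + 4*p^2 - 21*p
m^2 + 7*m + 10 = (m + 2)*(m + 5)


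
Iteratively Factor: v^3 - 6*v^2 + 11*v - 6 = (v - 3)*(v^2 - 3*v + 2) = (v - 3)*(v - 2)*(v - 1)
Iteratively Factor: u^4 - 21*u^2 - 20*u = (u - 5)*(u^3 + 5*u^2 + 4*u) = (u - 5)*(u + 1)*(u^2 + 4*u) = (u - 5)*(u + 1)*(u + 4)*(u)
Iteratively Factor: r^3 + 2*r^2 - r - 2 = (r + 2)*(r^2 - 1) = (r - 1)*(r + 2)*(r + 1)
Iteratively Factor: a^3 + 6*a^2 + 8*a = (a)*(a^2 + 6*a + 8) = a*(a + 2)*(a + 4)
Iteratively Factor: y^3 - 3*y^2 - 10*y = (y)*(y^2 - 3*y - 10) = y*(y + 2)*(y - 5)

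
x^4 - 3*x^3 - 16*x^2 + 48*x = x*(x - 4)*(x - 3)*(x + 4)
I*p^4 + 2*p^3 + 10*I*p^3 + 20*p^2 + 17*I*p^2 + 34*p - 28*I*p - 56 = (p + 4)*(p + 7)*(p - 2*I)*(I*p - I)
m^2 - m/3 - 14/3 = (m - 7/3)*(m + 2)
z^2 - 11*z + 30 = (z - 6)*(z - 5)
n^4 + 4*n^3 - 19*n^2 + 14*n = n*(n - 2)*(n - 1)*(n + 7)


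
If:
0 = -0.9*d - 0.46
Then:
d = -0.51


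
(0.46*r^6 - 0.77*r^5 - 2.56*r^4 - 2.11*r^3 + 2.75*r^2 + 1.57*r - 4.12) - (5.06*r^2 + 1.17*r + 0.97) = 0.46*r^6 - 0.77*r^5 - 2.56*r^4 - 2.11*r^3 - 2.31*r^2 + 0.4*r - 5.09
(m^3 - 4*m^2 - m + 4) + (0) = m^3 - 4*m^2 - m + 4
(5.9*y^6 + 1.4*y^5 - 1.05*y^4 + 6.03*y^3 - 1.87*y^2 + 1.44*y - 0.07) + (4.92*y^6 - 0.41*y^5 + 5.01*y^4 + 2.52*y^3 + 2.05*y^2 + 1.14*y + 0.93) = 10.82*y^6 + 0.99*y^5 + 3.96*y^4 + 8.55*y^3 + 0.18*y^2 + 2.58*y + 0.86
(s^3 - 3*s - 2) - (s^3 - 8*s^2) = 8*s^2 - 3*s - 2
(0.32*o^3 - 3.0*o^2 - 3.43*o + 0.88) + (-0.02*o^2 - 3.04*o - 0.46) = 0.32*o^3 - 3.02*o^2 - 6.47*o + 0.42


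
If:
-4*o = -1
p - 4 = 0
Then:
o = 1/4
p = 4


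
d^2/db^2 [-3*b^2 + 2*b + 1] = -6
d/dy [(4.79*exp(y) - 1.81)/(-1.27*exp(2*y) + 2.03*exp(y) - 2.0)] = (6.0833*exp(2*y) - 4.5974*exp(y) - 5.9057)*exp(y)/(1.6129*exp(4*y) - 5.1562*exp(3*y) + 9.2009*exp(2*y) - 8.12*exp(y) + 4.0)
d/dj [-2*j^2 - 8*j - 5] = -4*j - 8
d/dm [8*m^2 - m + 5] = 16*m - 1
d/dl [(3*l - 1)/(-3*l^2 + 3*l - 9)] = (-l^2 + l + (2*l - 1)*(3*l - 1)/3 - 3)/(l^2 - l + 3)^2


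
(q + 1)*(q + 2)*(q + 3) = q^3 + 6*q^2 + 11*q + 6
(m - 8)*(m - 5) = m^2 - 13*m + 40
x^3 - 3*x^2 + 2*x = x*(x - 2)*(x - 1)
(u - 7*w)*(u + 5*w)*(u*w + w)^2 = u^4*w^2 - 2*u^3*w^3 + 2*u^3*w^2 - 35*u^2*w^4 - 4*u^2*w^3 + u^2*w^2 - 70*u*w^4 - 2*u*w^3 - 35*w^4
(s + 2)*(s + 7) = s^2 + 9*s + 14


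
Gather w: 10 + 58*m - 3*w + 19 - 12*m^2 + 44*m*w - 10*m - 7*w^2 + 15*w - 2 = -12*m^2 + 48*m - 7*w^2 + w*(44*m + 12) + 27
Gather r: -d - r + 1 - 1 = -d - r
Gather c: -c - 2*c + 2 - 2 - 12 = -3*c - 12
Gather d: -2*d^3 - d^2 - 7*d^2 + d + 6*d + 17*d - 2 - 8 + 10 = -2*d^3 - 8*d^2 + 24*d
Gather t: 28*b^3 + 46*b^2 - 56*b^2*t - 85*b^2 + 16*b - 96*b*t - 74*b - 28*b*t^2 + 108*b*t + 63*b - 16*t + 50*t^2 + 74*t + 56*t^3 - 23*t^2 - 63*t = 28*b^3 - 39*b^2 + 5*b + 56*t^3 + t^2*(27 - 28*b) + t*(-56*b^2 + 12*b - 5)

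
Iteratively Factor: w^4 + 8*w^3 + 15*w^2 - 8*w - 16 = (w + 1)*(w^3 + 7*w^2 + 8*w - 16) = (w + 1)*(w + 4)*(w^2 + 3*w - 4) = (w - 1)*(w + 1)*(w + 4)*(w + 4)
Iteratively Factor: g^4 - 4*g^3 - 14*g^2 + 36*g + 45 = (g + 3)*(g^3 - 7*g^2 + 7*g + 15) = (g - 5)*(g + 3)*(g^2 - 2*g - 3) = (g - 5)*(g - 3)*(g + 3)*(g + 1)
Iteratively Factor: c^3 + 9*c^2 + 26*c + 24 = (c + 3)*(c^2 + 6*c + 8) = (c + 2)*(c + 3)*(c + 4)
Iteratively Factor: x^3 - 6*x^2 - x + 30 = (x + 2)*(x^2 - 8*x + 15) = (x - 5)*(x + 2)*(x - 3)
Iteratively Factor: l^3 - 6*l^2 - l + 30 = (l + 2)*(l^2 - 8*l + 15) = (l - 3)*(l + 2)*(l - 5)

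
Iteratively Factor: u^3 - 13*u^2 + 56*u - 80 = (u - 5)*(u^2 - 8*u + 16) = (u - 5)*(u - 4)*(u - 4)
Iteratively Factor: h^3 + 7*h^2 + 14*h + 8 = (h + 4)*(h^2 + 3*h + 2) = (h + 1)*(h + 4)*(h + 2)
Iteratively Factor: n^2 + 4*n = (n)*(n + 4)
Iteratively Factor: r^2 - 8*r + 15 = (r - 3)*(r - 5)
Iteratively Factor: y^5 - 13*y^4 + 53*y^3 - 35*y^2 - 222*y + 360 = (y + 2)*(y^4 - 15*y^3 + 83*y^2 - 201*y + 180) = (y - 5)*(y + 2)*(y^3 - 10*y^2 + 33*y - 36) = (y - 5)*(y - 3)*(y + 2)*(y^2 - 7*y + 12) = (y - 5)*(y - 4)*(y - 3)*(y + 2)*(y - 3)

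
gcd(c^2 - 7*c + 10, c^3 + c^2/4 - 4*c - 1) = c - 2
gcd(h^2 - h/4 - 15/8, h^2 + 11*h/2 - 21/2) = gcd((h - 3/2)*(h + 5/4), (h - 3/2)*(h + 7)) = h - 3/2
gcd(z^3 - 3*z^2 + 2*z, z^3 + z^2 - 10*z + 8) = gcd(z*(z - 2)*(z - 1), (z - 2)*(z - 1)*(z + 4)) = z^2 - 3*z + 2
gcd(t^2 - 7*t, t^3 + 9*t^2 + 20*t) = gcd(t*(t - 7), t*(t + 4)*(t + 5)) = t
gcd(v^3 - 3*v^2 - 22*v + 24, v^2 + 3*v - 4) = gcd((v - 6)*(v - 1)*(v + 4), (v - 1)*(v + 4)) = v^2 + 3*v - 4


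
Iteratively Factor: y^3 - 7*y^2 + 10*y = (y - 2)*(y^2 - 5*y) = y*(y - 2)*(y - 5)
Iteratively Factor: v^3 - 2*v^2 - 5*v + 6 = (v - 3)*(v^2 + v - 2) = (v - 3)*(v + 2)*(v - 1)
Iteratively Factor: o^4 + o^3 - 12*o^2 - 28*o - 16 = (o + 2)*(o^3 - o^2 - 10*o - 8) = (o + 1)*(o + 2)*(o^2 - 2*o - 8) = (o - 4)*(o + 1)*(o + 2)*(o + 2)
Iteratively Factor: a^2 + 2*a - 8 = (a - 2)*(a + 4)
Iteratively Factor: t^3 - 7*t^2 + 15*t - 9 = (t - 1)*(t^2 - 6*t + 9) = (t - 3)*(t - 1)*(t - 3)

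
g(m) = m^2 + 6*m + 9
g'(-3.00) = 0.00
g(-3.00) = 0.00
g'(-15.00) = -24.00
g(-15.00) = 144.00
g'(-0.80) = 4.40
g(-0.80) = 4.84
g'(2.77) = 11.54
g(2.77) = 33.29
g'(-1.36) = 3.28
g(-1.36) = 2.69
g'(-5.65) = -5.30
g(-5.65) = 7.02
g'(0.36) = 6.72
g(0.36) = 11.29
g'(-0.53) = 4.94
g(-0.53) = 6.10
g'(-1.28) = 3.44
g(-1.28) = 2.96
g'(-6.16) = -6.32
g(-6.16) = 9.99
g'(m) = 2*m + 6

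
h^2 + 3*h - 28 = (h - 4)*(h + 7)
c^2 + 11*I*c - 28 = (c + 4*I)*(c + 7*I)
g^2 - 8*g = g*(g - 8)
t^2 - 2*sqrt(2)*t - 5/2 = (t - 5*sqrt(2)/2)*(t + sqrt(2)/2)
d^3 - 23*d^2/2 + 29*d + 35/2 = (d - 7)*(d - 5)*(d + 1/2)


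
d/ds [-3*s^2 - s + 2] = -6*s - 1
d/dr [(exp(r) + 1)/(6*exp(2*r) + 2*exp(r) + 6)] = (-(exp(r) + 1)*(6*exp(r) + 1) + 3*exp(2*r) + exp(r) + 3)*exp(r)/(2*(3*exp(2*r) + exp(r) + 3)^2)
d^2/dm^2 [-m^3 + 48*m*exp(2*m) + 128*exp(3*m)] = 192*m*exp(2*m) - 6*m + 1152*exp(3*m) + 192*exp(2*m)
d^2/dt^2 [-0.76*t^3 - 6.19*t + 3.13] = -4.56*t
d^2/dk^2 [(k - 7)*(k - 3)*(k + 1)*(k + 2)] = 12*k^2 - 42*k - 14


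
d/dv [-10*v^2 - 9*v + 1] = -20*v - 9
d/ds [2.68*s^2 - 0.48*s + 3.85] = 5.36*s - 0.48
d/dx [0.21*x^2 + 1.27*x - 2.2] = 0.42*x + 1.27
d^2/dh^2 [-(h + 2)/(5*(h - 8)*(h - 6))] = 2*(-h^3 - 6*h^2 + 228*h - 968)/(5*(h^6 - 42*h^5 + 732*h^4 - 6776*h^3 + 35136*h^2 - 96768*h + 110592))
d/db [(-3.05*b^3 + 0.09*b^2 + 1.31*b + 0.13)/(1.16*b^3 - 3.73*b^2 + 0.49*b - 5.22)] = (11.2721*b^4 - 6.0282*b^3 + 52.241*b^2 + 0.0302000000000001*b - 6.9019)/(1.3456*b^6 - 8.6536*b^5 + 15.0497*b^4 - 15.7658*b^3 + 39.1813*b^2 - 5.1156*b + 27.2484)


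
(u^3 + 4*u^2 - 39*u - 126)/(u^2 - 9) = (u^2 + u - 42)/(u - 3)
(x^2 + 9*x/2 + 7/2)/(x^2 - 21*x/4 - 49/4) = 2*(2*x^2 + 9*x + 7)/(4*x^2 - 21*x - 49)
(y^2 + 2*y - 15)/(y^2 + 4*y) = (y^2 + 2*y - 15)/(y*(y + 4))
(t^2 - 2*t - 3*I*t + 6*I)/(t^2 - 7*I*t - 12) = (t - 2)/(t - 4*I)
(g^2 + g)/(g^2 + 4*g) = (g + 1)/(g + 4)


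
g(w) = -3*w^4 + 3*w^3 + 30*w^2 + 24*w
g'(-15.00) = 41649.00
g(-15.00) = -155610.00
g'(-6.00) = 2580.00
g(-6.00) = -3600.00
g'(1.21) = 88.52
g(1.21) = 71.85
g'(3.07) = -54.19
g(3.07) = 176.74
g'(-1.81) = 16.04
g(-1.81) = 4.86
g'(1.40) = 92.71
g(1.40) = 89.11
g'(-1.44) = -7.91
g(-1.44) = 5.79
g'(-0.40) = 2.21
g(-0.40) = -5.07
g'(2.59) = 31.29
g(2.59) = 180.53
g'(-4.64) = 1138.13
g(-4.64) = -1155.74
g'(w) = -12*w^3 + 9*w^2 + 60*w + 24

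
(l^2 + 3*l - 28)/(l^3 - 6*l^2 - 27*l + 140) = (l + 7)/(l^2 - 2*l - 35)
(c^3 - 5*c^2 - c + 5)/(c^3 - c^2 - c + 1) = (c - 5)/(c - 1)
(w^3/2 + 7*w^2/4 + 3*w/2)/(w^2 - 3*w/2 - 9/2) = w*(w + 2)/(2*(w - 3))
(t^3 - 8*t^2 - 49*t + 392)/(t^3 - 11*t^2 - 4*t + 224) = (t + 7)/(t + 4)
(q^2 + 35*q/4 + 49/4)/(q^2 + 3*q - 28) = (q + 7/4)/(q - 4)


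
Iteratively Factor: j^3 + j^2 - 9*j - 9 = (j + 3)*(j^2 - 2*j - 3) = (j + 1)*(j + 3)*(j - 3)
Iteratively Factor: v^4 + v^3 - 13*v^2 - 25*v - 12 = (v + 1)*(v^3 - 13*v - 12) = (v + 1)^2*(v^2 - v - 12) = (v - 4)*(v + 1)^2*(v + 3)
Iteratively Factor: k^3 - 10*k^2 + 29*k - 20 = (k - 4)*(k^2 - 6*k + 5) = (k - 4)*(k - 1)*(k - 5)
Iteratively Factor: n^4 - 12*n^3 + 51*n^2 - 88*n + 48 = (n - 1)*(n^3 - 11*n^2 + 40*n - 48) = (n - 4)*(n - 1)*(n^2 - 7*n + 12) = (n - 4)^2*(n - 1)*(n - 3)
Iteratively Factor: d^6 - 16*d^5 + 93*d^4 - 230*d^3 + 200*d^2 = (d - 5)*(d^5 - 11*d^4 + 38*d^3 - 40*d^2) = d*(d - 5)*(d^4 - 11*d^3 + 38*d^2 - 40*d) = d*(d - 5)*(d - 2)*(d^3 - 9*d^2 + 20*d) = d*(d - 5)*(d - 4)*(d - 2)*(d^2 - 5*d) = d^2*(d - 5)*(d - 4)*(d - 2)*(d - 5)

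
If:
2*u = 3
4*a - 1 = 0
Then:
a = 1/4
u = 3/2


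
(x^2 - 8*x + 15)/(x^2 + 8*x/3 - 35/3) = 3*(x^2 - 8*x + 15)/(3*x^2 + 8*x - 35)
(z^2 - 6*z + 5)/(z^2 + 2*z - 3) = (z - 5)/(z + 3)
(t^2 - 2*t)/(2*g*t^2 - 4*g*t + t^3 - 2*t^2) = 1/(2*g + t)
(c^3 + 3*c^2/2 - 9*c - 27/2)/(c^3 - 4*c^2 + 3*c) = (2*c^2 + 9*c + 9)/(2*c*(c - 1))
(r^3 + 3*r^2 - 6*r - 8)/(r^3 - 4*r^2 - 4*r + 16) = (r^2 + 5*r + 4)/(r^2 - 2*r - 8)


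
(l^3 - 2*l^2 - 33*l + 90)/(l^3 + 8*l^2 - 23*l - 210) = (l - 3)/(l + 7)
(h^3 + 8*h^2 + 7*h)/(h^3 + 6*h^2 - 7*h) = (h + 1)/(h - 1)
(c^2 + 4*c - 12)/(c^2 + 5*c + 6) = (c^2 + 4*c - 12)/(c^2 + 5*c + 6)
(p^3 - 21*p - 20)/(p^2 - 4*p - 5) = p + 4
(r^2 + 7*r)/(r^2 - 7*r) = (r + 7)/(r - 7)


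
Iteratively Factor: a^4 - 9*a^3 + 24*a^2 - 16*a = (a - 1)*(a^3 - 8*a^2 + 16*a) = (a - 4)*(a - 1)*(a^2 - 4*a) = a*(a - 4)*(a - 1)*(a - 4)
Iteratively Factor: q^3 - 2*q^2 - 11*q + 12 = (q - 1)*(q^2 - q - 12) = (q - 4)*(q - 1)*(q + 3)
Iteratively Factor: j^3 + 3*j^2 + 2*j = (j + 1)*(j^2 + 2*j) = j*(j + 1)*(j + 2)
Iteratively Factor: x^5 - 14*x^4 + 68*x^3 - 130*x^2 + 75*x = (x)*(x^4 - 14*x^3 + 68*x^2 - 130*x + 75) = x*(x - 1)*(x^3 - 13*x^2 + 55*x - 75) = x*(x - 5)*(x - 1)*(x^2 - 8*x + 15) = x*(x - 5)*(x - 3)*(x - 1)*(x - 5)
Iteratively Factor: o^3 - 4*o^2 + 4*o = (o - 2)*(o^2 - 2*o) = (o - 2)^2*(o)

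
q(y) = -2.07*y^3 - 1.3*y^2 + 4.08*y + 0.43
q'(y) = -6.21*y^2 - 2.6*y + 4.08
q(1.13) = 0.39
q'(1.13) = -6.79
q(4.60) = -209.80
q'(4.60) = -139.28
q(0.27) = 1.40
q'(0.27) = 2.93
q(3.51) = -90.78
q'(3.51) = -81.55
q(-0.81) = -2.63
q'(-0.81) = 2.11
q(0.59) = 1.96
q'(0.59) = 0.38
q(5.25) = -313.52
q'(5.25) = -180.73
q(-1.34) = -2.39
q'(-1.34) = -3.59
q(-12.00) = 3341.23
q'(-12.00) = -858.96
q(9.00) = -1577.18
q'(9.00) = -522.33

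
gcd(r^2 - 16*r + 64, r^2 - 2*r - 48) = r - 8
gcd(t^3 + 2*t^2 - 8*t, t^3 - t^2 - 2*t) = t^2 - 2*t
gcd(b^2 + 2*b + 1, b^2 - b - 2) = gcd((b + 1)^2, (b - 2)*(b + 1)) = b + 1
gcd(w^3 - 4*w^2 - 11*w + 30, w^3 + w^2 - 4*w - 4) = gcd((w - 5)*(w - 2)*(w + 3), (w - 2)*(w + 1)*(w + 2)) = w - 2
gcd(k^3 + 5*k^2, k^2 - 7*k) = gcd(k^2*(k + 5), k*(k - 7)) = k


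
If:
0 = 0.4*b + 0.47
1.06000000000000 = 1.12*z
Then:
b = -1.18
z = 0.95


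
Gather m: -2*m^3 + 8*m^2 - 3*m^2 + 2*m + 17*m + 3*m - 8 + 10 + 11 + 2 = -2*m^3 + 5*m^2 + 22*m + 15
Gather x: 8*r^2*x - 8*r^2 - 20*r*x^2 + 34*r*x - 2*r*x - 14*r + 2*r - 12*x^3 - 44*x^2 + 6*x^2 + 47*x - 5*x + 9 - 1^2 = -8*r^2 - 12*r - 12*x^3 + x^2*(-20*r - 38) + x*(8*r^2 + 32*r + 42) + 8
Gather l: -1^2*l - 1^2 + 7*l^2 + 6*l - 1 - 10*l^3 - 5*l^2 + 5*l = -10*l^3 + 2*l^2 + 10*l - 2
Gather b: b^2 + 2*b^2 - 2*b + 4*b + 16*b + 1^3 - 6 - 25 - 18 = 3*b^2 + 18*b - 48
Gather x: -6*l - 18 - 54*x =-6*l - 54*x - 18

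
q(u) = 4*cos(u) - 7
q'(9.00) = -1.65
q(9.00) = -10.64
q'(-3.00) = 0.56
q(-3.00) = -10.96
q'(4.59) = 3.97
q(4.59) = -7.49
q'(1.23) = -3.77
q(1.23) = -5.66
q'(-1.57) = 4.00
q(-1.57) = -7.00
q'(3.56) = 1.63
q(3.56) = -10.65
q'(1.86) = -3.83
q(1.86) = -8.14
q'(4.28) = 3.63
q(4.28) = -8.68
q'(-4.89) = -3.94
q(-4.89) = -6.29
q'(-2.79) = 1.38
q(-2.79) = -10.76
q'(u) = -4*sin(u)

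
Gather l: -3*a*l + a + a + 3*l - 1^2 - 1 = 2*a + l*(3 - 3*a) - 2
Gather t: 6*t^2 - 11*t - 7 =6*t^2 - 11*t - 7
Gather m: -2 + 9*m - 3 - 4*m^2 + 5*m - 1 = -4*m^2 + 14*m - 6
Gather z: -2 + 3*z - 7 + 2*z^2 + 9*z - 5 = 2*z^2 + 12*z - 14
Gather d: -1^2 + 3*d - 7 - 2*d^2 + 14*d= -2*d^2 + 17*d - 8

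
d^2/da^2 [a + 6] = 0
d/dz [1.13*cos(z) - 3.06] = -1.13*sin(z)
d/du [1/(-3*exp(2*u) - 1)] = 6*exp(2*u)/(3*exp(2*u) + 1)^2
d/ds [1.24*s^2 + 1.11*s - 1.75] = 2.48*s + 1.11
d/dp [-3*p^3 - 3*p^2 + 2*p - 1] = -9*p^2 - 6*p + 2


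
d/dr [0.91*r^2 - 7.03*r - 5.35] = 1.82*r - 7.03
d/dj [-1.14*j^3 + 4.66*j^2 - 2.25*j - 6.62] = -3.42*j^2 + 9.32*j - 2.25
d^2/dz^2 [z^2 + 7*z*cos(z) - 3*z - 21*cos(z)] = -7*z*cos(z) - 14*sin(z) + 21*cos(z) + 2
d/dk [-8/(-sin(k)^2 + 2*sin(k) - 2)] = 16*(1 - sin(k))*cos(k)/(sin(k)^2 - 2*sin(k) + 2)^2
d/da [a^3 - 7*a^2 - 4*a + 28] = 3*a^2 - 14*a - 4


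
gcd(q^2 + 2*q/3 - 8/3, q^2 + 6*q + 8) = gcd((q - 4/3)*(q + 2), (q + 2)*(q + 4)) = q + 2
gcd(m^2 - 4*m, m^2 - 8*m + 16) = m - 4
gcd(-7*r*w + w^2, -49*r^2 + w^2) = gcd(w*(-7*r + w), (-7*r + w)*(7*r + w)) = 7*r - w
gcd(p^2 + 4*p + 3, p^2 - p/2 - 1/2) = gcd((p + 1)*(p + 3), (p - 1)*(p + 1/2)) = 1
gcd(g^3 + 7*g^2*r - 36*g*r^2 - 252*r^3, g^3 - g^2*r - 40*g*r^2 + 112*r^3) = g + 7*r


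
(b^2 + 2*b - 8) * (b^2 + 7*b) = b^4 + 9*b^3 + 6*b^2 - 56*b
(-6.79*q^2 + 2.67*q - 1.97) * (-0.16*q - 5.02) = 1.0864*q^3 + 33.6586*q^2 - 13.0882*q + 9.8894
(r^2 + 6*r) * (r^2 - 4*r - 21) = r^4 + 2*r^3 - 45*r^2 - 126*r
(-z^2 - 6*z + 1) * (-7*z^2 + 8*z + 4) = 7*z^4 + 34*z^3 - 59*z^2 - 16*z + 4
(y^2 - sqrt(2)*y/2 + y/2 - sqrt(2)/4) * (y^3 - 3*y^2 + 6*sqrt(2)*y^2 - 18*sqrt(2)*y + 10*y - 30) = y^5 - 5*y^4/2 + 11*sqrt(2)*y^4/2 - 55*sqrt(2)*y^3/4 + 5*y^3/2 - 53*sqrt(2)*y^2/4 - 10*y^2 - 6*y + 25*sqrt(2)*y/2 + 15*sqrt(2)/2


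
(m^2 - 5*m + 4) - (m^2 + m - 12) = 16 - 6*m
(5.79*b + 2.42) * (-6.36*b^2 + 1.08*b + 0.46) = -36.8244*b^3 - 9.138*b^2 + 5.277*b + 1.1132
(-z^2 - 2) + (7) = 5 - z^2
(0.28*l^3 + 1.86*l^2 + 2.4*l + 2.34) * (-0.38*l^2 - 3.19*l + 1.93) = -0.1064*l^5 - 1.6*l^4 - 6.305*l^3 - 4.9554*l^2 - 2.8326*l + 4.5162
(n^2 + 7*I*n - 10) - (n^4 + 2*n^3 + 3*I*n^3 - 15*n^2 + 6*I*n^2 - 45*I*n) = -n^4 - 2*n^3 - 3*I*n^3 + 16*n^2 - 6*I*n^2 + 52*I*n - 10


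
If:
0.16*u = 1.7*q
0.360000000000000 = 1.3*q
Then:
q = 0.28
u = 2.94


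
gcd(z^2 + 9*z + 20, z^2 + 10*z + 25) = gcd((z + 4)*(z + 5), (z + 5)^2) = z + 5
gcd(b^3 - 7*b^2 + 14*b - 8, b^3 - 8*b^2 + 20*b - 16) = b^2 - 6*b + 8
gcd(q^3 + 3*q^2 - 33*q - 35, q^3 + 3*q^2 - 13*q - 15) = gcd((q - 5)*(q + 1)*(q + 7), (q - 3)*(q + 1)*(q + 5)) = q + 1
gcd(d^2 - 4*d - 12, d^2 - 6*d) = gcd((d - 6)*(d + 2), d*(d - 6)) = d - 6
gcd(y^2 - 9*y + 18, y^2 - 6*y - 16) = 1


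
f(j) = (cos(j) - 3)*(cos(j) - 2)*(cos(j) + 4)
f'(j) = -(cos(j) - 3)*(cos(j) - 2)*sin(j) - (cos(j) - 3)*(cos(j) + 4)*sin(j) - (cos(j) - 2)*(cos(j) + 4)*sin(j)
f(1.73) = 26.19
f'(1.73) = 13.44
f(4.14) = 31.13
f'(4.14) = -10.12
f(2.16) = 31.30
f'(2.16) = 9.95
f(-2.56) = 34.42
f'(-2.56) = -5.62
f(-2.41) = 33.45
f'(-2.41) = -7.25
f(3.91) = 33.18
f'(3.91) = -7.65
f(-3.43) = 35.62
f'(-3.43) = 2.65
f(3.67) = 34.70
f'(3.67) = -5.06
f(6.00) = 10.52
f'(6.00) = -3.68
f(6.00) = 10.52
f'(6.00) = -3.68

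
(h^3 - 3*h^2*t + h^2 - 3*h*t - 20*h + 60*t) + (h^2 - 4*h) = h^3 - 3*h^2*t + 2*h^2 - 3*h*t - 24*h + 60*t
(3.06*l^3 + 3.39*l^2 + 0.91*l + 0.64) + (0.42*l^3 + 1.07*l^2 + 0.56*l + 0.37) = 3.48*l^3 + 4.46*l^2 + 1.47*l + 1.01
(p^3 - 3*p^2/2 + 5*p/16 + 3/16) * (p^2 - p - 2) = p^5 - 5*p^4/2 - 3*p^3/16 + 23*p^2/8 - 13*p/16 - 3/8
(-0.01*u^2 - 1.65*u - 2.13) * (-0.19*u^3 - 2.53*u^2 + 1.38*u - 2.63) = 0.0019*u^5 + 0.3388*u^4 + 4.5654*u^3 + 3.1382*u^2 + 1.4001*u + 5.6019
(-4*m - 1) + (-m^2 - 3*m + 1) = -m^2 - 7*m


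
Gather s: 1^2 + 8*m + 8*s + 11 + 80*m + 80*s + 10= 88*m + 88*s + 22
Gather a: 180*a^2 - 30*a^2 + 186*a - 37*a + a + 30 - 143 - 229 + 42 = 150*a^2 + 150*a - 300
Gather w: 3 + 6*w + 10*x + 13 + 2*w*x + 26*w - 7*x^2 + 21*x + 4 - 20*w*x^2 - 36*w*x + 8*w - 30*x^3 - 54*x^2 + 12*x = w*(-20*x^2 - 34*x + 40) - 30*x^3 - 61*x^2 + 43*x + 20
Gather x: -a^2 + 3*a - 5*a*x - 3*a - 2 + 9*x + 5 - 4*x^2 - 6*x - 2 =-a^2 - 4*x^2 + x*(3 - 5*a) + 1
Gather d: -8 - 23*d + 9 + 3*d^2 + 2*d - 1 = 3*d^2 - 21*d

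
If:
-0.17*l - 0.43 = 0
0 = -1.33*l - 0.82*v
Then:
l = -2.53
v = 4.10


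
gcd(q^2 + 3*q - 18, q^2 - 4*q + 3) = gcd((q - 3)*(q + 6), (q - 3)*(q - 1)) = q - 3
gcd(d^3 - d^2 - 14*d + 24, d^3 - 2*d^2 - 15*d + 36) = d^2 + d - 12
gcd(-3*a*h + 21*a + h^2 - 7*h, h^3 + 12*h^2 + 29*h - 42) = 1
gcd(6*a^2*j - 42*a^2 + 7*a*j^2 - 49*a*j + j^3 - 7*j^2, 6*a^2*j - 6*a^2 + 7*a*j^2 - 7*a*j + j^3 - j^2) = 6*a^2 + 7*a*j + j^2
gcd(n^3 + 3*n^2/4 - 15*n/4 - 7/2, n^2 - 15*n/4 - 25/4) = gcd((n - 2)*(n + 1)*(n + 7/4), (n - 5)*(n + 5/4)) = 1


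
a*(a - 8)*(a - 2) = a^3 - 10*a^2 + 16*a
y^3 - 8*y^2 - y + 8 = (y - 8)*(y - 1)*(y + 1)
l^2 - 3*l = l*(l - 3)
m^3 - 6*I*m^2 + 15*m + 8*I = (m - 8*I)*(m + I)^2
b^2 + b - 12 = (b - 3)*(b + 4)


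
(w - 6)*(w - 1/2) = w^2 - 13*w/2 + 3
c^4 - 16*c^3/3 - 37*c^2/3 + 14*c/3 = c*(c - 7)*(c - 1/3)*(c + 2)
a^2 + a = a*(a + 1)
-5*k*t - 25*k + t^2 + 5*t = (-5*k + t)*(t + 5)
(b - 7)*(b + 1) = b^2 - 6*b - 7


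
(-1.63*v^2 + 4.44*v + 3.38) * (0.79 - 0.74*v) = 1.2062*v^3 - 4.5733*v^2 + 1.0064*v + 2.6702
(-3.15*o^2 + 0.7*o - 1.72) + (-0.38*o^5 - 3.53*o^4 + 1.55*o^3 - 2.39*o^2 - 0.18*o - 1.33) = -0.38*o^5 - 3.53*o^4 + 1.55*o^3 - 5.54*o^2 + 0.52*o - 3.05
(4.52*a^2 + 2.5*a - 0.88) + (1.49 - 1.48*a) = 4.52*a^2 + 1.02*a + 0.61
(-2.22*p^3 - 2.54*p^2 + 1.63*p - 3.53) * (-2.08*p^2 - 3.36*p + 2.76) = 4.6176*p^5 + 12.7424*p^4 - 0.9832*p^3 - 5.1448*p^2 + 16.3596*p - 9.7428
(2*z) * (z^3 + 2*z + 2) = 2*z^4 + 4*z^2 + 4*z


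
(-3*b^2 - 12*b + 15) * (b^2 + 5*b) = -3*b^4 - 27*b^3 - 45*b^2 + 75*b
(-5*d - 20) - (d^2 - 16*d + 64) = -d^2 + 11*d - 84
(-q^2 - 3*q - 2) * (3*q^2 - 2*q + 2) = -3*q^4 - 7*q^3 - 2*q^2 - 2*q - 4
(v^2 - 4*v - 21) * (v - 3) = v^3 - 7*v^2 - 9*v + 63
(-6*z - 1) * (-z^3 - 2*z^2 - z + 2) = 6*z^4 + 13*z^3 + 8*z^2 - 11*z - 2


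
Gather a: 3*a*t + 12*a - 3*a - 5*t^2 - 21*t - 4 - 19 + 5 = a*(3*t + 9) - 5*t^2 - 21*t - 18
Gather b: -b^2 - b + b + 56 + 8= 64 - b^2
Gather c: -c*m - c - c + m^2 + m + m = c*(-m - 2) + m^2 + 2*m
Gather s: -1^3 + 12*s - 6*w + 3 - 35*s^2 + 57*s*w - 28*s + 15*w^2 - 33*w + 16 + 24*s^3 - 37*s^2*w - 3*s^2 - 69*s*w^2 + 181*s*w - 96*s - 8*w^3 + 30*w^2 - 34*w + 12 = 24*s^3 + s^2*(-37*w - 38) + s*(-69*w^2 + 238*w - 112) - 8*w^3 + 45*w^2 - 73*w + 30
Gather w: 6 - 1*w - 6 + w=0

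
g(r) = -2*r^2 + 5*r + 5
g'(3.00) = -7.00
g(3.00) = 2.00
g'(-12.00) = 53.00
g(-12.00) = -343.00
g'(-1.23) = 9.92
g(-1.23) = -4.18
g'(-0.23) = 5.92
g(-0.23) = 3.74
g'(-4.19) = 21.76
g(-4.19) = -51.06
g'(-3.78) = 20.12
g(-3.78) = -42.48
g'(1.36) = -0.44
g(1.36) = 8.10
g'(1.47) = -0.88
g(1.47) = 8.03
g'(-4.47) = 22.88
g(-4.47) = -57.31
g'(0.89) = 1.44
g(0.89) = 7.87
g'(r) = 5 - 4*r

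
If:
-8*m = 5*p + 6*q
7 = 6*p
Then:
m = -3*q/4 - 35/48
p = 7/6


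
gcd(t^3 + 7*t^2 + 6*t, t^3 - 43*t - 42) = t^2 + 7*t + 6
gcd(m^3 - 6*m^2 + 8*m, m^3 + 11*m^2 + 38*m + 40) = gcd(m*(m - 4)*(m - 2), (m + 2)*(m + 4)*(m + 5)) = 1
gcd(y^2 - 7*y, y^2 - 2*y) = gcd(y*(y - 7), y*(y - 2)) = y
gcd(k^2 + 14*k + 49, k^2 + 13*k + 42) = k + 7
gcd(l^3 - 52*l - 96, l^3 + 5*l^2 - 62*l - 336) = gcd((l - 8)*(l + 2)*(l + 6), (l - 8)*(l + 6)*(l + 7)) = l^2 - 2*l - 48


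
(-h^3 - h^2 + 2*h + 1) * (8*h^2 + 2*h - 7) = -8*h^5 - 10*h^4 + 21*h^3 + 19*h^2 - 12*h - 7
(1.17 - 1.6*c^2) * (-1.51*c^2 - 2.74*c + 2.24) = 2.416*c^4 + 4.384*c^3 - 5.3507*c^2 - 3.2058*c + 2.6208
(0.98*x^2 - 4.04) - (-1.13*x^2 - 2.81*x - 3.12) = 2.11*x^2 + 2.81*x - 0.92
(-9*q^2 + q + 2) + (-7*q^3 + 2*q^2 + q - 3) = -7*q^3 - 7*q^2 + 2*q - 1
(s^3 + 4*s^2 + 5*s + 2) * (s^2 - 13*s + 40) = s^5 - 9*s^4 - 7*s^3 + 97*s^2 + 174*s + 80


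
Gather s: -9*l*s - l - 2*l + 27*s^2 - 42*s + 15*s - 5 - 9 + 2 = -3*l + 27*s^2 + s*(-9*l - 27) - 12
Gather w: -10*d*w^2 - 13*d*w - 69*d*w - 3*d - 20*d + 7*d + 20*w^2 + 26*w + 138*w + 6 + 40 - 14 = -16*d + w^2*(20 - 10*d) + w*(164 - 82*d) + 32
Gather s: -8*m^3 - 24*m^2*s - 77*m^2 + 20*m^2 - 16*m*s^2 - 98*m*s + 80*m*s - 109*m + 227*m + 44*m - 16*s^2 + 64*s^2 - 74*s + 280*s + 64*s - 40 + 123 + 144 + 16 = -8*m^3 - 57*m^2 + 162*m + s^2*(48 - 16*m) + s*(-24*m^2 - 18*m + 270) + 243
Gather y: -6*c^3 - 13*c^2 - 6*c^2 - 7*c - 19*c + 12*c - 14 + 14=-6*c^3 - 19*c^2 - 14*c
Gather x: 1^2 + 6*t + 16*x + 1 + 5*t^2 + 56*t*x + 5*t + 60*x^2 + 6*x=5*t^2 + 11*t + 60*x^2 + x*(56*t + 22) + 2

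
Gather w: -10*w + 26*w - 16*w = 0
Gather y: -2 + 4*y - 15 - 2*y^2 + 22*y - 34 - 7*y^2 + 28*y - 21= -9*y^2 + 54*y - 72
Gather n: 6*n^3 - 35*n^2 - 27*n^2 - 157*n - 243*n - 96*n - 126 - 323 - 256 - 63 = 6*n^3 - 62*n^2 - 496*n - 768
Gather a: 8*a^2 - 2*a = 8*a^2 - 2*a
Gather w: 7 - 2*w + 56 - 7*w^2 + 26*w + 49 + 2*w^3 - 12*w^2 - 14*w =2*w^3 - 19*w^2 + 10*w + 112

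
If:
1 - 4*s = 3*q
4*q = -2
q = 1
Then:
No Solution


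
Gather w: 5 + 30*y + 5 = 30*y + 10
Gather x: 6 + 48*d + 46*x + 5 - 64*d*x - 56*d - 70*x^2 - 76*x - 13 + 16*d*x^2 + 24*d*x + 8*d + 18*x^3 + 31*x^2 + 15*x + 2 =18*x^3 + x^2*(16*d - 39) + x*(-40*d - 15)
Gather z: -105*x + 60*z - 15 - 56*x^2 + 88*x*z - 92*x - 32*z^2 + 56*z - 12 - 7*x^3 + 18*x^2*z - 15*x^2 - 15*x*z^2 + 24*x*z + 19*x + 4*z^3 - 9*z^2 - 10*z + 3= -7*x^3 - 71*x^2 - 178*x + 4*z^3 + z^2*(-15*x - 41) + z*(18*x^2 + 112*x + 106) - 24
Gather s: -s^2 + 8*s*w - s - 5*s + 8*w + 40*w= -s^2 + s*(8*w - 6) + 48*w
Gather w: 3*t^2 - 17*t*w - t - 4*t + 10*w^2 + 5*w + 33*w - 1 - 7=3*t^2 - 5*t + 10*w^2 + w*(38 - 17*t) - 8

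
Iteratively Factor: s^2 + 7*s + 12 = (s + 4)*(s + 3)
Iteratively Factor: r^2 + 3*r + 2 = (r + 2)*(r + 1)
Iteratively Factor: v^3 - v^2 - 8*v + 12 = (v - 2)*(v^2 + v - 6) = (v - 2)^2*(v + 3)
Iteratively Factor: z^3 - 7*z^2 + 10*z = (z)*(z^2 - 7*z + 10) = z*(z - 2)*(z - 5)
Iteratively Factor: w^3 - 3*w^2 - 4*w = (w - 4)*(w^2 + w) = (w - 4)*(w + 1)*(w)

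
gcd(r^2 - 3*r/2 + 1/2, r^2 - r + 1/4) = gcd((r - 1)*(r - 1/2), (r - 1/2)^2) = r - 1/2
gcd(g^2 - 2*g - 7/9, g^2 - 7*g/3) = g - 7/3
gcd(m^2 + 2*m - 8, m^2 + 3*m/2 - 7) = m - 2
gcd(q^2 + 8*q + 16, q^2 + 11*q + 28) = q + 4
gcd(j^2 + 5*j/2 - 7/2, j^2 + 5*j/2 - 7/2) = j^2 + 5*j/2 - 7/2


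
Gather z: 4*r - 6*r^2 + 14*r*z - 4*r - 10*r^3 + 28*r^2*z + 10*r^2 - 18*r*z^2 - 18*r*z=-10*r^3 + 4*r^2 - 18*r*z^2 + z*(28*r^2 - 4*r)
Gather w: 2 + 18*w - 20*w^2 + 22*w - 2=-20*w^2 + 40*w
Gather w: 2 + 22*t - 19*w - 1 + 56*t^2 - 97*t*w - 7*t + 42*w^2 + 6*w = 56*t^2 + 15*t + 42*w^2 + w*(-97*t - 13) + 1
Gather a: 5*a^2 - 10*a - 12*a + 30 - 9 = 5*a^2 - 22*a + 21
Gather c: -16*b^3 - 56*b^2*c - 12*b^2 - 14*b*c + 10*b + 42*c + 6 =-16*b^3 - 12*b^2 + 10*b + c*(-56*b^2 - 14*b + 42) + 6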